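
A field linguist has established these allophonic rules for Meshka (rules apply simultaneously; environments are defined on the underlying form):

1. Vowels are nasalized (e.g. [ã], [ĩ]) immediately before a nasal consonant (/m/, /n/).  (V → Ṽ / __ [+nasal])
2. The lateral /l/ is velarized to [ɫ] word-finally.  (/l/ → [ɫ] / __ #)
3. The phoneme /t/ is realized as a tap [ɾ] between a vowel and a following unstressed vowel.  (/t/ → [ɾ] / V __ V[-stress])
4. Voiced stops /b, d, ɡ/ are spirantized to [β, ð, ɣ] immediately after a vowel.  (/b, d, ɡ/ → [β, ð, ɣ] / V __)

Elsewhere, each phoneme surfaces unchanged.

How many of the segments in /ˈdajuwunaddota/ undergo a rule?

Segments that undergo a rule: /u/ → [ũ] (rule 1); /d/ → [ð] (rule 4); /t/ → [ɾ] (rule 3).
All other segments surface unchanged.

3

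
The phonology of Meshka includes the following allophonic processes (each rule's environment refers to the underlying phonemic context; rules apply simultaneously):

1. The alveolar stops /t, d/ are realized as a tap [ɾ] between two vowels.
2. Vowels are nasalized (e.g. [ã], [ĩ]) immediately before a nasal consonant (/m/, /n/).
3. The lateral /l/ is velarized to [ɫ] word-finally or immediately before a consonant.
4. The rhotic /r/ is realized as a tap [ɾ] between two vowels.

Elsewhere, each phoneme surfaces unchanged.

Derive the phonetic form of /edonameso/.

/e/ (word-initial) is in the target of rule 2 but the environment (before a nasal consonant) is not met → [e].
Rule 1 applies to /d/ (between /e/ and /o/: between two vowels) → [ɾ].
Rule 2 applies to /o/ (between /d/ and /n/: before a nasal consonant) → [õ].
/a/ meets the environment for rule 2 (before a nasal consonant) → [ã].
/e/ (between /m/ and /s/): rule 2 targets it, but not before a nasal consonant → unchanged [e].
/o/ (word-final): rule 2 targets it, but not before a nasal consonant → unchanged [o].

[eɾõnãmeso]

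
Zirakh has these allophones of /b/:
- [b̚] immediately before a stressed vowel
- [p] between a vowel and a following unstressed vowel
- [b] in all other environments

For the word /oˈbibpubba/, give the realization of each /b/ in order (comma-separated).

Occurrence 1 (position 2): immediately before a stressed vowel → [b̚].
Occurrence 2 (position 4): no conditioning environment matches → elsewhere allophone [b].
Occurrence 3 (position 7): no conditioning environment matches → elsewhere allophone [b].
Occurrence 4 (position 8): no conditioning environment matches → elsewhere allophone [b].

[b̚], [b], [b], [b]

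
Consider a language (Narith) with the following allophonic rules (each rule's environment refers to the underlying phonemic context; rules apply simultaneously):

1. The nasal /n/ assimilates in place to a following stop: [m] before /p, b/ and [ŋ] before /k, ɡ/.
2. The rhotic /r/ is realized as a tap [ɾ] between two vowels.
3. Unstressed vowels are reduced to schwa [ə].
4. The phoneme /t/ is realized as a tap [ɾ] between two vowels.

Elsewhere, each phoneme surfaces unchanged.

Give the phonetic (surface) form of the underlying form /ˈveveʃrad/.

[ˈvevəʃrəd]

/v/ stays [v].
/e/ (between /v/ and /v/) is in the target of rule 3 but the environment (in an unstressed syllable) is not met → [e].
/v/ (between /e/ and /e/) is unaffected → [v].
/e/ — between /v/ and /ʃ/, in an unstressed syllable — surfaces as [ə] (rule 3).
/ʃ/ — not in any rule's target class → [ʃ].
/r/ — between /ʃ/ and /a/; rule 2 does not apply here → [r].
/a/ meets the environment for rule 3 (in an unstressed syllable) → [ə].
/d/ (word-final): no rule targets it → [d].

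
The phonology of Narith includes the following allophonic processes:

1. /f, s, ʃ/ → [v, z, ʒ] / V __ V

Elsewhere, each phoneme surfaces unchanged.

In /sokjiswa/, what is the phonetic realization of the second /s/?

[s]

/s/ (between /i/ and /w/) is in the target of rule 1 but the environment (between two vowels) is not met → [s].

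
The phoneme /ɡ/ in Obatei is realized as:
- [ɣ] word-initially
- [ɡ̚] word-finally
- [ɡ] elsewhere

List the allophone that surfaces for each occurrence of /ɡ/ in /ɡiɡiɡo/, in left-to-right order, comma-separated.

Occurrence 1 (position 1): word-initially → [ɣ].
Occurrence 2 (position 3): no conditioning environment matches → elsewhere allophone [ɡ].
Occurrence 3 (position 5): no conditioning environment matches → elsewhere allophone [ɡ].

[ɣ], [ɡ], [ɡ]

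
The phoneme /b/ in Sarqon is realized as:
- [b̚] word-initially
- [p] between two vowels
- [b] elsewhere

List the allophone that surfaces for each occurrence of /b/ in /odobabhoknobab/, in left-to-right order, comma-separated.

[p], [b], [p], [b]

Occurrence 1 (position 4): between two vowels → [p].
Occurrence 2 (position 6): no conditioning environment matches → elsewhere allophone [b].
Occurrence 3 (position 12): between two vowels → [p].
Occurrence 4 (position 14): no conditioning environment matches → elsewhere allophone [b].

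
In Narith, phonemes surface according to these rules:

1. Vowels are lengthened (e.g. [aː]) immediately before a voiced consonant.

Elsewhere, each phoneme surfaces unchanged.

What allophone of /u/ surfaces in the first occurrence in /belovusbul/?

[u]

/u/ (between /v/ and /s/) is in the target of rule 1 but the environment (before a voiced consonant) is not met → [u].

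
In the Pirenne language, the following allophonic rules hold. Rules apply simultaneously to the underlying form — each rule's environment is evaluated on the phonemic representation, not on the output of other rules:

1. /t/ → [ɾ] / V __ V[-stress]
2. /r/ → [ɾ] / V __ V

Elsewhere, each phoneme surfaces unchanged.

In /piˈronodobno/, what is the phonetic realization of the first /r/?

/r/ — between /i/ and /o/, between two vowels — surfaces as [ɾ] (rule 2).

[ɾ]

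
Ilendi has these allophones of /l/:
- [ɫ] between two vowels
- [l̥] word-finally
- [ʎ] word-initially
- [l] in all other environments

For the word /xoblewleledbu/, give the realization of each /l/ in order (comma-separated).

Occurrence 1 (position 4): no conditioning environment matches → elsewhere allophone [l].
Occurrence 2 (position 7): no conditioning environment matches → elsewhere allophone [l].
Occurrence 3 (position 9): between two vowels → [ɫ].

[l], [l], [ɫ]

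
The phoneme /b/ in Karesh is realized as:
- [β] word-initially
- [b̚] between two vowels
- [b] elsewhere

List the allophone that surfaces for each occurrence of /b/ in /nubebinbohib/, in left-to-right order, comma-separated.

Occurrence 1 (position 3): between two vowels → [b̚].
Occurrence 2 (position 5): between two vowels → [b̚].
Occurrence 3 (position 8): no conditioning environment matches → elsewhere allophone [b].
Occurrence 4 (position 12): no conditioning environment matches → elsewhere allophone [b].

[b̚], [b̚], [b], [b]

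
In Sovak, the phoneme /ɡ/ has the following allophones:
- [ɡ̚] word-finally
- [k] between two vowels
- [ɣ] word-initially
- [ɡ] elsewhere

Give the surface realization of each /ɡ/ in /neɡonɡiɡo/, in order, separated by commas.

[k], [ɡ], [k]

Occurrence 1 (position 3): between two vowels → [k].
Occurrence 2 (position 6): no conditioning environment matches → elsewhere allophone [ɡ].
Occurrence 3 (position 8): between two vowels → [k].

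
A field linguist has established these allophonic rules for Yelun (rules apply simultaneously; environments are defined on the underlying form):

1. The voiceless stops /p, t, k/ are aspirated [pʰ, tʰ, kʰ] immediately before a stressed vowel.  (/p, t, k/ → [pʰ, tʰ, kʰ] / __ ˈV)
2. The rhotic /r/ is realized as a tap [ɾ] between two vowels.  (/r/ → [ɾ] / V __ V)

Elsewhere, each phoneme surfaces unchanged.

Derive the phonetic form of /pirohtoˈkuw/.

/p/ (word-initial): rule 1 targets it, but not immediately before a stressed vowel → unchanged [p].
/i/ (between /p/ and /r/) is unaffected → [i].
Rule 2 applies to /r/ (between /i/ and /o/: between two vowels) → [ɾ].
/o/ stays [o].
/h/ (between /o/ and /t/): no rule targets it → [h].
/t/ (between /h/ and /o/): rule 1 targets it, but not immediately before a stressed vowel → unchanged [t].
/o/ (between /t/ and /k/): no rule targets it → [o].
/k/ — between /o/ and /u/, immediately before a stressed vowel — surfaces as [kʰ] (rule 1).
/u/ — not in any rule's target class → [u].
/w/ (word-final) is unaffected → [w].

[piɾohtoˈkʰuw]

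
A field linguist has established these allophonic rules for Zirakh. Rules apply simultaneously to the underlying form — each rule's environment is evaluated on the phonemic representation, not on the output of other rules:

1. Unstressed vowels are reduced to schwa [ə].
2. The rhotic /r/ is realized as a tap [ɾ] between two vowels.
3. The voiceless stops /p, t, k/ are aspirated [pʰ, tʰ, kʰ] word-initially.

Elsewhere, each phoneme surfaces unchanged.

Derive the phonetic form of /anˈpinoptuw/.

/a/ (word-initial) occurs in an unstressed syllable → [ə] by rule 1.
/n/ (between /a/ and /p/): no rule targets it → [n].
/p/ (between /n/ and /i/) is in the target of rule 3 but the environment (word-initially) is not met → [p].
/i/ — between /p/ and /n/; rule 1 does not apply here → [i].
/n/ — not in any rule's target class → [n].
/o/ meets the environment for rule 1 (in an unstressed syllable) → [ə].
/p/ (between /o/ and /t/) fails the environment for rule 3, so it stays [p].
/t/ — between /p/ and /u/; rule 3 does not apply here → [t].
Rule 1 applies to /u/ (between /t/ and /w/: in an unstressed syllable) → [ə].
/w/ (word-final): no rule targets it → [w].

[ənˈpinəptəw]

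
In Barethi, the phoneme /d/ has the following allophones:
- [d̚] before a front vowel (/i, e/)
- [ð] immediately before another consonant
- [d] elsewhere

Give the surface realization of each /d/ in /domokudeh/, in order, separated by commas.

Occurrence 1 (position 1): no conditioning environment matches → elsewhere allophone [d].
Occurrence 2 (position 7): before a front vowel (/i, e/) → [d̚].

[d], [d̚]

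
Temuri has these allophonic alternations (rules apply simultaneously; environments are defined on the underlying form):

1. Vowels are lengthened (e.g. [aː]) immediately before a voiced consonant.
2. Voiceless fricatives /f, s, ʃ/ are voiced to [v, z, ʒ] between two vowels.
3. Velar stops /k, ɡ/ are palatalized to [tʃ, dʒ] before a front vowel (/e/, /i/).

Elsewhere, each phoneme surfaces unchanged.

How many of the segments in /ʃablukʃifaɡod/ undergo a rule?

Segments that undergo a rule: /a/ → [aː] (rule 1); /f/ → [v] (rule 2); /a/ → [aː] (rule 1); /o/ → [oː] (rule 1).
All other segments surface unchanged.

4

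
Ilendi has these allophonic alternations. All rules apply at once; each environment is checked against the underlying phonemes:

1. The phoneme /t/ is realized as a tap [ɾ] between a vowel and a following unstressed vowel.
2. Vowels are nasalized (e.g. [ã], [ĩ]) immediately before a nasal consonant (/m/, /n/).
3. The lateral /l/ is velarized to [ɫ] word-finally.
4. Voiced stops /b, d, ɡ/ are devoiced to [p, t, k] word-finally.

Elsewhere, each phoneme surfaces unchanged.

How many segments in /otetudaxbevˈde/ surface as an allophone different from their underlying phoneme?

2

Segments that undergo a rule: /t/ → [ɾ] (rule 1); /t/ → [ɾ] (rule 1).
All other segments surface unchanged.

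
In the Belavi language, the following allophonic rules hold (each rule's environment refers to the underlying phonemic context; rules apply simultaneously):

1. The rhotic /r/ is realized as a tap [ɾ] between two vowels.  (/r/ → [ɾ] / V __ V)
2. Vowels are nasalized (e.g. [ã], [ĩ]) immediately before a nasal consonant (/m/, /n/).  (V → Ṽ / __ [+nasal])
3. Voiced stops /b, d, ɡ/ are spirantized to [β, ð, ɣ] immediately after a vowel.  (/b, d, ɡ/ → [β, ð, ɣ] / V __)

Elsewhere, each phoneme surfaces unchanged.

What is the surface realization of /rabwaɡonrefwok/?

/r/ (word-initial): rule 1 targets it, but not between two vowels → unchanged [r].
/a/ (between /r/ and /b/) fails the environment for rule 2, so it stays [a].
/b/ (between /a/ and /w/) occurs immediately after a vowel → [β] by rule 3.
/w/ stays [w].
/a/ (between /w/ and /ɡ/) is in the target of rule 2 but the environment (before a nasal consonant) is not met → [a].
/ɡ/ (between /a/ and /o/) occurs immediately after a vowel → [ɣ] by rule 3.
Rule 2 applies to /o/ (between /ɡ/ and /n/: before a nasal consonant) → [õ].
/n/ (between /o/ and /r/): no rule targets it → [n].
/r/ (between /n/ and /e/) fails the environment for rule 1, so it stays [r].
/e/ (between /r/ and /f/) is in the target of rule 2 but the environment (before a nasal consonant) is not met → [e].
/f/ — not in any rule's target class → [f].
/w/ (between /f/ and /o/): no rule targets it → [w].
/o/ (between /w/ and /k/): rule 2 targets it, but not before a nasal consonant → unchanged [o].
/k/ (word-final) is unaffected → [k].

[raβwaɣõnrefwok]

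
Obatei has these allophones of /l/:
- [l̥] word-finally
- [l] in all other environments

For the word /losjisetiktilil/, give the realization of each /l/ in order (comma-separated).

[l], [l], [l̥]

Occurrence 1 (position 1): no conditioning environment matches → elsewhere allophone [l].
Occurrence 2 (position 13): no conditioning environment matches → elsewhere allophone [l].
Occurrence 3 (position 15): word-finally → [l̥].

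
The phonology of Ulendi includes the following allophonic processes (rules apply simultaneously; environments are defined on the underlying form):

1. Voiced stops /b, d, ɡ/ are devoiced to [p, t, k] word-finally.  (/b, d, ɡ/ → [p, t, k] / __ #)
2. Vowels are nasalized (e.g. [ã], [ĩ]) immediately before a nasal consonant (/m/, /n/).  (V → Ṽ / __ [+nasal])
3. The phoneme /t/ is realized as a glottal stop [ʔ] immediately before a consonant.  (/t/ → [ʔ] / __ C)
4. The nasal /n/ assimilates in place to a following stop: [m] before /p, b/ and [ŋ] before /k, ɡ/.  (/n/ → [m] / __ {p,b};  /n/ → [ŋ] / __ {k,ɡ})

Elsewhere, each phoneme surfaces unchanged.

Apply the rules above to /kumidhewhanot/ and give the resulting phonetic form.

[kũmidhewhãnot]

Rule 2 applies to /u/ (between /k/ and /m/: before a nasal consonant) → [ũ].
/i/ (between /m/ and /d/) is in the target of rule 2 but the environment (before a nasal consonant) is not met → [i].
/d/ — between /i/ and /h/; rule 1 does not apply here → [d].
/e/ (between /h/ and /w/) is in the target of rule 2 but the environment (before a nasal consonant) is not met → [e].
/a/ (between /h/ and /n/) occurs before a nasal consonant → [ã] by rule 2.
/n/ (between /a/ and /o/) fails the environment for rule 4, so it stays [n].
/o/ (between /n/ and /t/): rule 2 targets it, but not before a nasal consonant → unchanged [o].
/t/ (word-final): rule 3 targets it, but not immediately before a consonant → unchanged [t].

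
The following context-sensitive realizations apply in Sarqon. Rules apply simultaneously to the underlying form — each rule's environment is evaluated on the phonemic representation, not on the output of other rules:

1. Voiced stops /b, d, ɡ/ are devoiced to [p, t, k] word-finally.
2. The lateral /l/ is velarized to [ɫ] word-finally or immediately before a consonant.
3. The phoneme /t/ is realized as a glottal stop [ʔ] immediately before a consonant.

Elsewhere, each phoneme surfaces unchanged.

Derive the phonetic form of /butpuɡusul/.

[buʔpuɡusuɫ]

/b/ (word-initial) is in the target of rule 1 but the environment (word-finally) is not met → [b].
/u/ — not in any rule's target class → [u].
/t/ meets the environment for rule 3 (immediately before a consonant) → [ʔ].
/p/ (between /t/ and /u/): no rule targets it → [p].
/u/ (between /p/ and /ɡ/) is unaffected → [u].
/ɡ/ (between /u/ and /u/) is in the target of rule 1 but the environment (word-finally) is not met → [ɡ].
/u/ stays [u].
/s/ stays [s].
/u/ — not in any rule's target class → [u].
/l/ (word-final) occurs word-finally or immediately before a consonant → [ɫ] by rule 2.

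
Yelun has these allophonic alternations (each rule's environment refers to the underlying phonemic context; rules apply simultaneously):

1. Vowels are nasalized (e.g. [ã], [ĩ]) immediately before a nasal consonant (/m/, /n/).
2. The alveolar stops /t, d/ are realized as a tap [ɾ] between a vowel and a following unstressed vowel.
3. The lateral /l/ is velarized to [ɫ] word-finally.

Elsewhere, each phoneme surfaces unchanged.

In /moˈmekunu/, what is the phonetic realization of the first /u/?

[ũ]

/u/ meets the environment for rule 1 (before a nasal consonant) → [ũ].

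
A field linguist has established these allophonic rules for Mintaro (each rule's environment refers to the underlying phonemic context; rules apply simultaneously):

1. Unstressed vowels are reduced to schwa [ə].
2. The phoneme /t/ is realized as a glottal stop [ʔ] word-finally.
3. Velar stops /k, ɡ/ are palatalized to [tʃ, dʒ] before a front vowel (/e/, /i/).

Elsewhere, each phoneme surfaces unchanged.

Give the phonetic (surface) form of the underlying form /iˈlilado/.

[əˈlilədə]

/i/ meets the environment for rule 1 (in an unstressed syllable) → [ə].
/l/ (between /i/ and /i/) is unaffected → [l].
/i/ (between /l/ and /l/) fails the environment for rule 1, so it stays [i].
/l/ — not in any rule's target class → [l].
Rule 1 applies to /a/ (between /l/ and /d/: in an unstressed syllable) → [ə].
/d/ (between /a/ and /o/) is unaffected → [d].
/o/ meets the environment for rule 1 (in an unstressed syllable) → [ə].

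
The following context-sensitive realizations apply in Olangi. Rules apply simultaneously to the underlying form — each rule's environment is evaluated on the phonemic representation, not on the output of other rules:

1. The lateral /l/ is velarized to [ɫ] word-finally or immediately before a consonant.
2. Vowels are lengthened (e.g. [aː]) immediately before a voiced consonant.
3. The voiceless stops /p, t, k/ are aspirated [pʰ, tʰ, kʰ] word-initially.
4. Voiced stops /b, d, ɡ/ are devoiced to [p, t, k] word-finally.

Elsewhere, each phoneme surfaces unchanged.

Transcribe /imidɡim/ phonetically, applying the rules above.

[iːmiːdɡiːm]

/i/ (word-initial): before a voiced consonant, so rule 2 applies → [iː].
/i/ (between /m/ and /d/) occurs before a voiced consonant → [iː] by rule 2.
/d/ — between /i/ and /ɡ/; rule 4 does not apply here → [d].
/ɡ/ — between /d/ and /i/; rule 4 does not apply here → [ɡ].
/i/ meets the environment for rule 2 (before a voiced consonant) → [iː].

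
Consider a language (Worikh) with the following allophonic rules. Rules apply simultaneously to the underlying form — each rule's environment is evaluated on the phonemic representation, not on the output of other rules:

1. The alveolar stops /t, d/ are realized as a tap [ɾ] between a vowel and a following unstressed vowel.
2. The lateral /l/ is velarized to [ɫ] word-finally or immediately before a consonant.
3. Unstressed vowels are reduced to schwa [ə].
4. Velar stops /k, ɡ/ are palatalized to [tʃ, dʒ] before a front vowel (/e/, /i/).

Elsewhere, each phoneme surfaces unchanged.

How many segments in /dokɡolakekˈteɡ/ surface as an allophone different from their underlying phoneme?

Segments that undergo a rule: /o/ → [ə] (rule 3); /o/ → [ə] (rule 3); /a/ → [ə] (rule 3); /k/ → [tʃ] (rule 4); /e/ → [ə] (rule 3).
All other segments surface unchanged.

5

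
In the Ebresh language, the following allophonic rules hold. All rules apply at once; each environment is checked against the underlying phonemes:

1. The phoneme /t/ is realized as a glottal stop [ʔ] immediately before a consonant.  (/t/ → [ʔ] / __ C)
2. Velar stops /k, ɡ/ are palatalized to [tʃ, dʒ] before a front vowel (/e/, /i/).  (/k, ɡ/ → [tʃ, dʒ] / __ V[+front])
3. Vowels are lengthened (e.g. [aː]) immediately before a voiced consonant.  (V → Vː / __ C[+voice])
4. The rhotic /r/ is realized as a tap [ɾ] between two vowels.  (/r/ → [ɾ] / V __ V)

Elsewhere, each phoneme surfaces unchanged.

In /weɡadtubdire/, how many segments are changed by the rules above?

5

Segments that undergo a rule: /e/ → [eː] (rule 3); /a/ → [aː] (rule 3); /u/ → [uː] (rule 3); /i/ → [iː] (rule 3); /r/ → [ɾ] (rule 4).
All other segments surface unchanged.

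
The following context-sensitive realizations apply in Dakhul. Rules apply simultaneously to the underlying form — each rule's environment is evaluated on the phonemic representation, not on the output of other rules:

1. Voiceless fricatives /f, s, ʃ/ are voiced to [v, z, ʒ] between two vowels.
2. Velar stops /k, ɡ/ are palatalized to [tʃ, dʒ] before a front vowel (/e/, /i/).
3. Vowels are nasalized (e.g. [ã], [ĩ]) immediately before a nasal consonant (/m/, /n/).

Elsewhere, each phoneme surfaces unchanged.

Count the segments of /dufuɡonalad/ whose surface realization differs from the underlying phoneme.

2

Segments that undergo a rule: /f/ → [v] (rule 1); /o/ → [õ] (rule 3).
All other segments surface unchanged.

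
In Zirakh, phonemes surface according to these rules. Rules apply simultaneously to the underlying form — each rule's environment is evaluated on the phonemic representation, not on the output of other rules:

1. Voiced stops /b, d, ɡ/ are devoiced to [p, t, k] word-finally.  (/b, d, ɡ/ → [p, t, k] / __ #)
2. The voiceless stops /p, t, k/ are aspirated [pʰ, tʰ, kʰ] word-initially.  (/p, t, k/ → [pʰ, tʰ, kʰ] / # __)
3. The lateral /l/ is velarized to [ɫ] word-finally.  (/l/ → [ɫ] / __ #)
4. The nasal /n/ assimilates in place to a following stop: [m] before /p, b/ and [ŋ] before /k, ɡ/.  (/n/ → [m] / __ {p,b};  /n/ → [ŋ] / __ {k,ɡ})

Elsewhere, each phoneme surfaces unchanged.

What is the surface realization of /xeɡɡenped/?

/x/ stays [x].
/e/ (between /x/ and /ɡ/) is unaffected → [e].
/ɡ/ (between /e/ and /ɡ/) is in the target of rule 1 but the environment (word-finally) is not met → [ɡ].
/ɡ/ — between /ɡ/ and /e/; rule 1 does not apply here → [ɡ].
/e/ (between /ɡ/ and /n/): no rule targets it → [e].
/n/ (between /e/ and /p/): before a labial or velar stop, so rule 4 applies → [m].
/p/ (between /n/ and /e/): rule 2 targets it, but not word-initially → unchanged [p].
/e/ (between /p/ and /d/) is unaffected → [e].
/d/ (word-final) occurs word-finally → [t] by rule 1.

[xeɡɡempet]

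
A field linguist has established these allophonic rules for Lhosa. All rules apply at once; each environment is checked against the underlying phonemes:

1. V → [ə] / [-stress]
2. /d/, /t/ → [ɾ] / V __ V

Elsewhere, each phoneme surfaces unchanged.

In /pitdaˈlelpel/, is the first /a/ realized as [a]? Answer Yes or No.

/a/ — between /d/ and /l/, in an unstressed syllable — surfaces as [ə] (rule 1).
The actual realization is [ə], not [a].

No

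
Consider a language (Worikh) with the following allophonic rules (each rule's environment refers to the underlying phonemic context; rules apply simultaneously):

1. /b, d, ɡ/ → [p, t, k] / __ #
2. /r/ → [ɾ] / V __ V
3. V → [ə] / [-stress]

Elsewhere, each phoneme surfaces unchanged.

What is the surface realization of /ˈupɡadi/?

/u/ (word-initial) is in the target of rule 3 but the environment (in an unstressed syllable) is not met → [u].
/p/ (between /u/ and /ɡ/) is unaffected → [p].
/ɡ/ (between /p/ and /a/) fails the environment for rule 1, so it stays [ɡ].
/a/ (between /ɡ/ and /d/) occurs in an unstressed syllable → [ə] by rule 3.
/d/ — between /a/ and /i/; rule 1 does not apply here → [d].
/i/ meets the environment for rule 3 (in an unstressed syllable) → [ə].

[ˈupɡədə]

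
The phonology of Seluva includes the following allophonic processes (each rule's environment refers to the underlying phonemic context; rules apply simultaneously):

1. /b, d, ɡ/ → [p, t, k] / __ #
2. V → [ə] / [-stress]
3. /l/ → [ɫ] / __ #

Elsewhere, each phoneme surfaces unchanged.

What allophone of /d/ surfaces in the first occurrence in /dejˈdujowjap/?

[d]

/d/ (word-initial) fails the environment for rule 1, so it stays [d].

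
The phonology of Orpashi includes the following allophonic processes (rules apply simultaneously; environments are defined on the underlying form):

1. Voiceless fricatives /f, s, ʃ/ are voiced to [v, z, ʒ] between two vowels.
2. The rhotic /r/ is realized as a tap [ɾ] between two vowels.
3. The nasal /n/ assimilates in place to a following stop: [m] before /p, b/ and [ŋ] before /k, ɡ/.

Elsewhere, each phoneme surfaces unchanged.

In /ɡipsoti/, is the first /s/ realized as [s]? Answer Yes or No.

Yes

/s/ (between /p/ and /o/) fails the environment for rule 1, so it stays [s].
The actual realization is [s], which matches [s].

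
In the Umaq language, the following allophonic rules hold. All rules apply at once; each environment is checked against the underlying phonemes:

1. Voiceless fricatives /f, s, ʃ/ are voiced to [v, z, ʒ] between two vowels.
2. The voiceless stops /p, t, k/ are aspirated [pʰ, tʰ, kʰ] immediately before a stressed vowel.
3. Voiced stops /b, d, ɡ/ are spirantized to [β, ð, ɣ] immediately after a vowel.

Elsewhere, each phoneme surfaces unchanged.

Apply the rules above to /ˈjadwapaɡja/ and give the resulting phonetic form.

[ˈjaðwapaɣja]

/j/ — not in any rule's target class → [j].
/a/ — not in any rule's target class → [a].
/d/ meets the environment for rule 3 (immediately after a vowel) → [ð].
/w/ — not in any rule's target class → [w].
/a/ — not in any rule's target class → [a].
/p/ — between /a/ and /a/; rule 2 does not apply here → [p].
/a/ (between /p/ and /ɡ/): no rule targets it → [a].
/ɡ/ (between /a/ and /j/) occurs immediately after a vowel → [ɣ] by rule 3.
/j/ (between /ɡ/ and /a/) is unaffected → [j].
/a/ — not in any rule's target class → [a].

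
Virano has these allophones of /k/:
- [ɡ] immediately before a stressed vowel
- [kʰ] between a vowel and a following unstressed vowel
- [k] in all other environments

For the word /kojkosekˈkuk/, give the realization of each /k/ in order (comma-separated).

Occurrence 1 (position 1): no conditioning environment matches → elsewhere allophone [k].
Occurrence 2 (position 4): no conditioning environment matches → elsewhere allophone [k].
Occurrence 3 (position 8): no conditioning environment matches → elsewhere allophone [k].
Occurrence 4 (position 9): immediately before a stressed vowel → [ɡ].
Occurrence 5 (position 11): no conditioning environment matches → elsewhere allophone [k].

[k], [k], [k], [ɡ], [k]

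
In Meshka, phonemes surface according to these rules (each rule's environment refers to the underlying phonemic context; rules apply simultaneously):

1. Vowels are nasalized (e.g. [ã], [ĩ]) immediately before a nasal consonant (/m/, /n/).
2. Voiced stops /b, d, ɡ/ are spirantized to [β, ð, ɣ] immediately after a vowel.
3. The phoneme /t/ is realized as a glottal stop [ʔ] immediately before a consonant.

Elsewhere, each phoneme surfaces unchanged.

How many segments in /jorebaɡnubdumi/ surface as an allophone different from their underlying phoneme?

Segments that undergo a rule: /b/ → [β] (rule 2); /ɡ/ → [ɣ] (rule 2); /b/ → [β] (rule 2); /u/ → [ũ] (rule 1).
All other segments surface unchanged.

4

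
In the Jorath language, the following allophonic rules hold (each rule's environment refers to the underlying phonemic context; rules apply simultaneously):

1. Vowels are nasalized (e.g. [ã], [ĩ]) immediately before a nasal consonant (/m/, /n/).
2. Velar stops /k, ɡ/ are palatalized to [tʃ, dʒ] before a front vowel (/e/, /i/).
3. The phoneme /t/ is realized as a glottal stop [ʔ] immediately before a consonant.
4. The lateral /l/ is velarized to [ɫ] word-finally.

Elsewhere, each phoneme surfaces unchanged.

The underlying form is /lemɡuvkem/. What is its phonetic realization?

[lẽmɡuvtʃẽm]

/l/ (word-initial): rule 4 targets it, but not word-finally → unchanged [l].
/e/ (between /l/ and /m/) occurs before a nasal consonant → [ẽ] by rule 1.
/m/ (between /e/ and /ɡ/) is unaffected → [m].
/ɡ/ — between /m/ and /u/; rule 2 does not apply here → [ɡ].
/u/ — between /ɡ/ and /v/; rule 1 does not apply here → [u].
/v/ stays [v].
/k/ (between /v/ and /e/) occurs before a front vowel → [tʃ] by rule 2.
/e/ (between /k/ and /m/): before a nasal consonant, so rule 1 applies → [ẽ].
/m/ stays [m].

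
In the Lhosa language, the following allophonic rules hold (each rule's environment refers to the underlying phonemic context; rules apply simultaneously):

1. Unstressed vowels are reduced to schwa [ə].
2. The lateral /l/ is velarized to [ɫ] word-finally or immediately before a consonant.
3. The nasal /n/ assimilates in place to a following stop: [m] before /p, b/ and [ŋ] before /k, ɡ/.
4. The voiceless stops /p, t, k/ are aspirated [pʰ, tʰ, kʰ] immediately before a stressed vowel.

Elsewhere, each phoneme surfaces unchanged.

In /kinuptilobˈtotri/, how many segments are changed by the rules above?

6

Segments that undergo a rule: /i/ → [ə] (rule 1); /u/ → [ə] (rule 1); /i/ → [ə] (rule 1); /o/ → [ə] (rule 1); /t/ → [tʰ] (rule 4); /i/ → [ə] (rule 1).
All other segments surface unchanged.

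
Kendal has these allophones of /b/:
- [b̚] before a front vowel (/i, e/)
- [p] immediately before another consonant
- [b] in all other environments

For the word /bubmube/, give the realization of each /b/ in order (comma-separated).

Occurrence 1 (position 1): no conditioning environment matches → elsewhere allophone [b].
Occurrence 2 (position 3): immediately before another consonant → [p].
Occurrence 3 (position 6): before a front vowel (/i, e/) → [b̚].

[b], [p], [b̚]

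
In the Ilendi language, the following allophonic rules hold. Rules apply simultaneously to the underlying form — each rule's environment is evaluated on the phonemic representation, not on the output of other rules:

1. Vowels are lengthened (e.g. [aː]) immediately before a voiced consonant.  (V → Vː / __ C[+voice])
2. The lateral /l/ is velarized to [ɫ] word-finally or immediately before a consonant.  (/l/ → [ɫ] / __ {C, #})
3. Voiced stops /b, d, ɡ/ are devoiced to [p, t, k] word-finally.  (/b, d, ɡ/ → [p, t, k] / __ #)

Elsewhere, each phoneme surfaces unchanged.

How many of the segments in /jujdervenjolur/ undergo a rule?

5

Segments that undergo a rule: /u/ → [uː] (rule 1); /e/ → [eː] (rule 1); /e/ → [eː] (rule 1); /o/ → [oː] (rule 1); /u/ → [uː] (rule 1).
All other segments surface unchanged.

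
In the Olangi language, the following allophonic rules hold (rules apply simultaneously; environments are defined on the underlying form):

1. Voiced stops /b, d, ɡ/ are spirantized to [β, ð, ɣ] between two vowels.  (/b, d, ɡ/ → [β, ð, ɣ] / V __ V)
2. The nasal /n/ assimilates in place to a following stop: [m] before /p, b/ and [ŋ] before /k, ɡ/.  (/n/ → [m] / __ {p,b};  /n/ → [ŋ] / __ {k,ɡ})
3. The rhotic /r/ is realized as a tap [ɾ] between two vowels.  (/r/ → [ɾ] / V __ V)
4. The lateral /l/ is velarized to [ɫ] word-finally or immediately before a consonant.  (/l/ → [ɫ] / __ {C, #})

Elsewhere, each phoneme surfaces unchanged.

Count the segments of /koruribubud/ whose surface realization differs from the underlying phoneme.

4

Segments that undergo a rule: /r/ → [ɾ] (rule 3); /r/ → [ɾ] (rule 3); /b/ → [β] (rule 1); /b/ → [β] (rule 1).
All other segments surface unchanged.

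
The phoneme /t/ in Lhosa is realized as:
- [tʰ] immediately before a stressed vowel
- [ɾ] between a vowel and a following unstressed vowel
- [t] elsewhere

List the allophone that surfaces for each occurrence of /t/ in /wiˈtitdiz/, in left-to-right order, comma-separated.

[tʰ], [t]

Occurrence 1 (position 3): immediately before a stressed vowel → [tʰ].
Occurrence 2 (position 5): no conditioning environment matches → elsewhere allophone [t].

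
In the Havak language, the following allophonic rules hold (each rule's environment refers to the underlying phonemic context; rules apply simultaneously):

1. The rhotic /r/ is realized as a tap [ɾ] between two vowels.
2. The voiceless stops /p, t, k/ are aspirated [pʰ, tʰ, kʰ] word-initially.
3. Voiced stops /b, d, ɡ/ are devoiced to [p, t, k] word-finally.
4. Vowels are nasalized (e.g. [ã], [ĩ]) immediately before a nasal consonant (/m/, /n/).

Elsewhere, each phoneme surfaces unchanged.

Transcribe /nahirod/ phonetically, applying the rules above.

/n/ — not in any rule's target class → [n].
/a/ (between /n/ and /h/): rule 4 targets it, but not before a nasal consonant → unchanged [a].
/h/ (between /a/ and /i/) is unaffected → [h].
/i/ (between /h/ and /r/) fails the environment for rule 4, so it stays [i].
/r/ (between /i/ and /o/): between two vowels, so rule 1 applies → [ɾ].
/o/ (between /r/ and /d/): rule 4 targets it, but not before a nasal consonant → unchanged [o].
/d/ — word-final, word-finally — surfaces as [t] (rule 3).

[nahiɾot]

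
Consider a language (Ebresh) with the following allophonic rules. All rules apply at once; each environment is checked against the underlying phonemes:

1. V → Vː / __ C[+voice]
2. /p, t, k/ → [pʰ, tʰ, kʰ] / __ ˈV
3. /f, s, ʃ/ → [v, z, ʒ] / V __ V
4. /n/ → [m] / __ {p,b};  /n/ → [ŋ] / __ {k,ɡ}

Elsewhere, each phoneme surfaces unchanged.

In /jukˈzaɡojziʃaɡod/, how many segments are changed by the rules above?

5

Segments that undergo a rule: /a/ → [aː] (rule 1); /o/ → [oː] (rule 1); /ʃ/ → [ʒ] (rule 3); /a/ → [aː] (rule 1); /o/ → [oː] (rule 1).
All other segments surface unchanged.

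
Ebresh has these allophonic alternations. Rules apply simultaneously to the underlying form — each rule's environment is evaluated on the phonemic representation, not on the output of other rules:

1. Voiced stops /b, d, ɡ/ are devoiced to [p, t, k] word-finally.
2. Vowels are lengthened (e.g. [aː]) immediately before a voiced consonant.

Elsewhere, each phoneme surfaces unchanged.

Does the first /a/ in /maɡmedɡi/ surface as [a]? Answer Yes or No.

/a/ (between /m/ and /ɡ/): before a voiced consonant, so rule 2 applies → [aː].
The actual realization is [aː], not [a].

No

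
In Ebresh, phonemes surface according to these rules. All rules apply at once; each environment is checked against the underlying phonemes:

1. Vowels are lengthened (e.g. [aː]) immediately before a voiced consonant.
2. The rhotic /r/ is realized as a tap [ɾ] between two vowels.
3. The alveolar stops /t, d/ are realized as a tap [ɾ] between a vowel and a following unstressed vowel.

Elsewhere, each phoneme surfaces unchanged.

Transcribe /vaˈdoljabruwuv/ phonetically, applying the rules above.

/v/ (word-initial): no rule targets it → [v].
Rule 1 applies to /a/ (between /v/ and /d/: before a voiced consonant) → [aː].
/d/ (between /a/ and /o/): rule 3 targets it, but not between a vowel and a following unstressed vowel → unchanged [d].
/o/ (between /d/ and /l/): before a voiced consonant, so rule 1 applies → [oː].
/l/ (between /o/ and /j/) is unaffected → [l].
/j/ (between /l/ and /a/) is unaffected → [j].
Rule 1 applies to /a/ (between /j/ and /b/: before a voiced consonant) → [aː].
/b/ (between /a/ and /r/) is unaffected → [b].
/r/ — between /b/ and /u/; rule 2 does not apply here → [r].
Rule 1 applies to /u/ (between /r/ and /w/: before a voiced consonant) → [uː].
/w/ — not in any rule's target class → [w].
Rule 1 applies to /u/ (between /w/ and /v/: before a voiced consonant) → [uː].
/v/ — not in any rule's target class → [v].

[vaːˈdoːljaːbruːwuːv]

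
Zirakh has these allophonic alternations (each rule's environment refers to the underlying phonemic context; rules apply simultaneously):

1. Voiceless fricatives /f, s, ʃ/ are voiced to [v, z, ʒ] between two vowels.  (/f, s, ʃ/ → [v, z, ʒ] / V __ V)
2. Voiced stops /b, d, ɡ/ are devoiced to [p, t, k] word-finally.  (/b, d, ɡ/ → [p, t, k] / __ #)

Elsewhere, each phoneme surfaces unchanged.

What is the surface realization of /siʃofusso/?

[siʒovusso]

/s/ (word-initial) is in the target of rule 1 but the environment (between two vowels) is not met → [s].
/ʃ/ meets the environment for rule 1 (between two vowels) → [ʒ].
/f/ — between /o/ and /u/, between two vowels — surfaces as [v] (rule 1).
/s/ (between /u/ and /s/): rule 1 targets it, but not between two vowels → unchanged [s].
/s/ (between /s/ and /o/) fails the environment for rule 1, so it stays [s].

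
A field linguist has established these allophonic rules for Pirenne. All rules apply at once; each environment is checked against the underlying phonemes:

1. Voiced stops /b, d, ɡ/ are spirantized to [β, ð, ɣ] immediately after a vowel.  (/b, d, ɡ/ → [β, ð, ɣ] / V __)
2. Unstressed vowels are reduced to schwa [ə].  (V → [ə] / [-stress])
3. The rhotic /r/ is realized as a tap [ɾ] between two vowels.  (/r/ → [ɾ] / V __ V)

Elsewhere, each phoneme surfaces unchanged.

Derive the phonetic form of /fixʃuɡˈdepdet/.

[fəxʃəɣˈdepdət]

/f/ (word-initial): no rule targets it → [f].
Rule 2 applies to /i/ (between /f/ and /x/: in an unstressed syllable) → [ə].
/x/ stays [x].
/ʃ/ (between /x/ and /u/) is unaffected → [ʃ].
/u/ (between /ʃ/ and /ɡ/) occurs in an unstressed syllable → [ə] by rule 2.
/ɡ/ — between /u/ and /d/, immediately after a vowel — surfaces as [ɣ] (rule 1).
/d/ (between /ɡ/ and /e/): rule 1 targets it, but not immediately after a vowel → unchanged [d].
/e/ (between /d/ and /p/): rule 2 targets it, but not in an unstressed syllable → unchanged [e].
/p/ (between /e/ and /d/): no rule targets it → [p].
/d/ — between /p/ and /e/; rule 1 does not apply here → [d].
Rule 2 applies to /e/ (between /d/ and /t/: in an unstressed syllable) → [ə].
/t/ — not in any rule's target class → [t].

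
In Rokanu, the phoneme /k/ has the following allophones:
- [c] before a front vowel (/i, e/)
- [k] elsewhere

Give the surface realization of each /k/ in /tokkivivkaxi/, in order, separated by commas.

[k], [c], [k]

Occurrence 1 (position 3): no conditioning environment matches → elsewhere allophone [k].
Occurrence 2 (position 4): before a front vowel → [c].
Occurrence 3 (position 9): no conditioning environment matches → elsewhere allophone [k].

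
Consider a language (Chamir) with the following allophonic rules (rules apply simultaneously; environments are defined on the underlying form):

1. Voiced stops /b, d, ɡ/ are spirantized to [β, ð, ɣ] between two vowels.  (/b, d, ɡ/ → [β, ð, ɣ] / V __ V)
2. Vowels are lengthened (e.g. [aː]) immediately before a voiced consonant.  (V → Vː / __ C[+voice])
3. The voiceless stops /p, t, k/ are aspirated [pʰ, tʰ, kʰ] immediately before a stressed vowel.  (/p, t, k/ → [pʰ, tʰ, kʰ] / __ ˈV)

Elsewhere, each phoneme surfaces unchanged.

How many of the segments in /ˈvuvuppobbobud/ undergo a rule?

5

Segments that undergo a rule: /u/ → [uː] (rule 2); /o/ → [oː] (rule 2); /o/ → [oː] (rule 2); /b/ → [β] (rule 1); /u/ → [uː] (rule 2).
All other segments surface unchanged.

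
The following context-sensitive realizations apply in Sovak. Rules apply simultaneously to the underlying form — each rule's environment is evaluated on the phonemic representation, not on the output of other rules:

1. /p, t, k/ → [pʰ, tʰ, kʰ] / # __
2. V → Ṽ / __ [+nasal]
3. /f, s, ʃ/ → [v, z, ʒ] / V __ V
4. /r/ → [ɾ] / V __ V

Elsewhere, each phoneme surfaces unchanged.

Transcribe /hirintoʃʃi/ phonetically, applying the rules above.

[hiɾĩntoʃʃi]

/h/ — not in any rule's target class → [h].
/i/ (between /h/ and /r/) fails the environment for rule 2, so it stays [i].
/r/ (between /i/ and /i/): between two vowels, so rule 4 applies → [ɾ].
Rule 2 applies to /i/ (between /r/ and /n/: before a nasal consonant) → [ĩ].
/n/ stays [n].
/t/ (between /n/ and /o/) is in the target of rule 1 but the environment (word-initially) is not met → [t].
/o/ (between /t/ and /ʃ/): rule 2 targets it, but not before a nasal consonant → unchanged [o].
/ʃ/ (between /o/ and /ʃ/) is in the target of rule 3 but the environment (between two vowels) is not met → [ʃ].
/ʃ/ (between /ʃ/ and /i/) is in the target of rule 3 but the environment (between two vowels) is not met → [ʃ].
/i/ — word-final; rule 2 does not apply here → [i].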